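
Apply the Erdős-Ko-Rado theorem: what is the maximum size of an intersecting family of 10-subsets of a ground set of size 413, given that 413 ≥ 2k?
max |F| = C(412, 9) = 863177604710689620

The Erdős-Ko-Rado theorem states: for n ≥ 2k, an intersecting family of k-subsets of an n-element set has size at most C(n − 1, k − 1), with equality for 'star' families {A ⊆ [n] : |A| = k, i ∈ A} (fix an element i). For n = 413, k = 10: C(412, 9) = 863177604710689620.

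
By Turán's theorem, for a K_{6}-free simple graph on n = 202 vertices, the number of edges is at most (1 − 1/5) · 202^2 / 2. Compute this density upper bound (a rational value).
Turán density bound = (4/5) · 202^2/2 = 81608/5 ≈ 16321.6

Turán's theorem: ex(n, K_{r+1}) is achieved by the complete r-partite Turán graph T(n, r) with parts as balanced as possible, and is at most (1 − 1/r) · n^2/2. For r = 5, n = 202: the density bound is (4/5) · 40804/2 = 81608/5 ≈ 16321.6. The integer-valued extremum is e(T(202, 5)) = 16321, which is strictly less than the density bound 81608/5 since 5 ∤ 202 (the parts of T(202, 5) cannot all be equal).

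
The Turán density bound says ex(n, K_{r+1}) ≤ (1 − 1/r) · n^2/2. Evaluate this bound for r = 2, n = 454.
Turán density bound = (1/2) · 454^2/2 = 51529

Turán's theorem: ex(n, K_{r+1}) is achieved by the complete r-partite Turán graph T(n, r) with parts as balanced as possible, and is at most (1 − 1/r) · n^2/2. For r = 2, n = 454: the density bound is (1/2) · 206116/2 = 51529. Since 2 ∣ 454, the Turán graph T(454, 2) has parts of equal size 227, and its edge count e(T(454, 2)) = 51529 attains the density bound exactly.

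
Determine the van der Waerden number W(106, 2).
W(106, 2) = 106 + 1 = 107

A 2-term AP is any pair of integers, so a monochromatic 2-AP exists iff some colour is used at least twice. With 106 colours, the colouring i ↦ i on {1, ..., 106} uses each colour once, avoiding any monochromatic pair, so W(106, 2) > 106. For {1, ..., 107}, pigeonhole forces two integers of the same colour, which form a monochromatic 2-AP. Hence W(106, 2) = 107.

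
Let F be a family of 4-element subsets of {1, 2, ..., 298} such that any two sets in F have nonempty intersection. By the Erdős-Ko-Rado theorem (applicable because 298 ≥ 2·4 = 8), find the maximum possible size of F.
max |F| = C(297, 3) = 4322340

Erdős-Ko-Rado (1961): when n ≥ 2k, max |F| = C(n−1, k−1). The bound is attained by the star {A : i ∈ A} for any fixed i ∈ [n]. Here C(298−1, 4−1) = C(297, 3) = 4322340.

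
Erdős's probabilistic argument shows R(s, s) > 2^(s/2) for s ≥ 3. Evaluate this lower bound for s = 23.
2^(23/2) = 2896.3094; so R(23, 23) > 2896.3094

Colour each edge of K_n uniformly at random with red/blue. The expected number of monochromatic K_23 is C(n, 23) · 2 · 2^(−C(23,2)). If C(n, 23) · 2^(1 − C(23,2)) < 1, then with positive probability no monochromatic K_23 exists, so R(23, 23) > n. The standard estimate C(n, 23) ≤ n^23/23! shows this inequality holds whenever n ≤ 2^(23/2) (since 23! · 2^(C(23,2) − 1) > 2^(23^2/2) ≥ n^23). Hence R(23, 23) > 2^(23/2) = 2896.3094.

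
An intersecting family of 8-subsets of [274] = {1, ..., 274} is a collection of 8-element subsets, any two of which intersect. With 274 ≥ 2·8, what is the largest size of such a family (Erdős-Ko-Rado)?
max |F| = C(273, 7) = 20750683437432

The Erdős-Ko-Rado theorem states: for n ≥ 2k, an intersecting family of k-subsets of an n-element set has size at most C(n − 1, k − 1), with equality for 'star' families {A ⊆ [n] : |A| = k, i ∈ A} (fix an element i). For n = 274, k = 8: C(273, 7) = 20750683437432.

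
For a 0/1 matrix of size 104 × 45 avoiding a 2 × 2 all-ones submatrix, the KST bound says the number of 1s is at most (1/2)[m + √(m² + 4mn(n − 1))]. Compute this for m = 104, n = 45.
z(104, 45; 2, 2) ≤ (1/2)[104 + √(104² + 4·104·45·44)] = (1/2)[104 + √834496] = 508.7538

Kővári–Sós–Turán: let r_1, ..., r_104 be the row sums and z = Σ r_i the total number of 1s. Each pair of columns can share at most one row with both entries 1 (else a 2×2 all-ones block appears), so Σ_i C(r_i, 2) ≤ C(45, 2) = 990. By convexity Σ_i C(r_i, 2) ≥ 104·C(z/104, 2) = z(z − 104)/(2·104), giving z² − 104z − 104·45·44 ≤ 0 and hence z ≤ (1/2)[104 + √(10816 + 4·205920)] = (1/2)[104 + √834496] ≈ (1/2)(104 + 913.5075) = 508.7538.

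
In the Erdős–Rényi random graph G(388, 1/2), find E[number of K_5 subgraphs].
E[# K_5] = C(388, 5) · (1/2)^C(5, 2) = 71406986112 / 2^10 = 557867079/8 = 69733384.875

For each 5-subset S of vertices (there are C(388, 5) = 71406986112 such S), let X_S = 1 if S induces a K_5 (all C(5, 2) = 10 edges present). Then P(X_S = 1) = (1/2)^10 = 1/1024. By linearity of expectation, E[# K_5] = C(388, 5) · (1/2)^10 = 71406986112 / 1024 = 557867079/8 = 69733384.875.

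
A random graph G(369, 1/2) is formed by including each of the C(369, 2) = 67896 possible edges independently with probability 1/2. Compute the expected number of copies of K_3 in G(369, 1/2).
E[# K_3] = C(369, 3) · (1/2)^C(3, 2) = 8305944 / 2^3 = 1038243

For each 3-subset S of vertices (there are C(369, 3) = 8305944 such S), let X_S = 1 if S induces a K_3 (all C(3, 2) = 3 edges present). Then P(X_S = 1) = (1/2)^3 = 1/8. By linearity of expectation, E[# K_3] = C(369, 3) · (1/2)^3 = 8305944 / 8 = 1038243.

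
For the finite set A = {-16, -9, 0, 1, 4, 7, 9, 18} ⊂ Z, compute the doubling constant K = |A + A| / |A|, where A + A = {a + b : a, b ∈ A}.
K = |A + A| / |A| = 30/8 = 15/4

Enumerate A + A = {a + b : a, b ∈ A}. With |A| = 8, there are |A|^2 = 64 ordered sum pairs; collecting distinct values, A + A = {-32, -25, -18, -16, -15, -12, -9, -8, -7, -5, -2, 0, 1, 2, 4, 5, 7, 8, 9, 10, 11, 13, 14, 16, 18, 19, 22, 25, 27, 36}, so |A + A| = 30. Thus K = 30/8 = 15/4. For comparison, the minimum possible |A + A| over all 8-element sets is 2·8 − 1 = 15 (so min K = 15/8), attained only by arithmetic progressions.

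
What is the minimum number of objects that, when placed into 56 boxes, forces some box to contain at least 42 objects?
n = (42 − 1)·56 + 1 = 2297

By the generalised pigeonhole principle, to guarantee some box contains ≥ r objects we need more than (r − 1) · k objects total. Threshold: n = (r − 1) · k + 1. With r = 42 and k = 56: n = 41 · 56 + 1 = 2296 + 1 = 2297. For n = 2296 = 41 · 56, we can put exactly 41 objects in every box, avoiding 42 in any single one — so 2297 is tight.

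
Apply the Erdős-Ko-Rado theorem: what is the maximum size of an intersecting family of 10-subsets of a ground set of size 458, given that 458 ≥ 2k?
max |F| = C(457, 9) = 2213386684010098025

The Erdős-Ko-Rado theorem states: for n ≥ 2k, an intersecting family of k-subsets of an n-element set has size at most C(n − 1, k − 1), with equality for 'star' families {A ⊆ [n] : |A| = k, i ∈ A} (fix an element i). For n = 458, k = 10: C(457, 9) = 2213386684010098025.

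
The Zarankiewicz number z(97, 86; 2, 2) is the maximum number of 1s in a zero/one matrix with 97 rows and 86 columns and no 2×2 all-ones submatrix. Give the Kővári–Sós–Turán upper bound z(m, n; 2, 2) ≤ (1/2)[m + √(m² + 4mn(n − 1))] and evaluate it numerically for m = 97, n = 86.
z(97, 86; 2, 2) ≤ (1/2)[97 + √(97² + 4·97·86·85)] = (1/2)[97 + √2845689] = 891.9585

Kővári–Sós–Turán: let r_1, ..., r_97 be the row sums and z = Σ r_i the total number of 1s. Each pair of columns can share at most one row with both entries 1 (else a 2×2 all-ones block appears), so Σ_i C(r_i, 2) ≤ C(86, 2) = 3655. By convexity Σ_i C(r_i, 2) ≥ 97·C(z/97, 2) = z(z − 97)/(2·97), giving z² − 97z − 97·86·85 ≤ 0 and hence z ≤ (1/2)[97 + √(9409 + 4·709070)] = (1/2)[97 + √2845689] ≈ (1/2)(97 + 1686.917) = 891.9585.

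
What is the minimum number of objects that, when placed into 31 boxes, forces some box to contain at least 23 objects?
n = (23 − 1)·31 + 1 = 683

By the generalised pigeonhole principle, to guarantee some box contains ≥ r objects we need more than (r − 1) · k objects total. Threshold: n = (r − 1) · k + 1. With r = 23 and k = 31: n = 22 · 31 + 1 = 682 + 1 = 683. For n = 682 = 22 · 31, we can put exactly 22 objects in every box, avoiding 23 in any single one — so 683 is tight.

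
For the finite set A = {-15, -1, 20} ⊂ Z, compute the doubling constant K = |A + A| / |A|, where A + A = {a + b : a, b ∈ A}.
K = |A + A| / |A| = 6/3 = 2

Enumerate A + A = {a + b : a, b ∈ A}. With |A| = 3, there are |A|^2 = 9 ordered sum pairs; collecting distinct values, A + A = {-30, -16, -2, 5, 19, 40}, so |A + A| = 6. Thus K = 6/3 = 2. For comparison, the minimum possible |A + A| over all 3-element sets is 2·3 − 1 = 5 (so min K = 5/3), attained only by arithmetic progressions.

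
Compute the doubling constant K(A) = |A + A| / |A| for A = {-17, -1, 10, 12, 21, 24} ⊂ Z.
K = |A + A| / |A| = 20/6 = 10/3

Enumerate A + A = {a + b : a, b ∈ A}. With |A| = 6, there are |A|^2 = 36 ordered sum pairs; collecting distinct values, A + A = {-34, -18, -7, -5, -2, 4, 7, 9, 11, 20, 22, 23, 24, 31, 33, 34, 36, 42, 45, 48}, so |A + A| = 20. Thus K = 20/6 = 10/3. For comparison, the minimum possible |A + A| over all 6-element sets is 2·6 − 1 = 11 (so min K = 11/6), attained only by arithmetic progressions.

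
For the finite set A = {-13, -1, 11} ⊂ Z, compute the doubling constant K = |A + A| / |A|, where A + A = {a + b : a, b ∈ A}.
K = |A + A| / |A| = 5/3

Enumerate A + A = {a + b : a, b ∈ A}. With |A| = 3, there are |A|^2 = 9 ordered sum pairs; collecting distinct values, A + A = {-26, -14, -2, 10, 22}, so |A + A| = 5. Thus K = 5/3. Here |A + A| = 2|A| − 1 = 5, the minimum possible — so K = 5/3 is minimal, which holds iff A is an arithmetic progression.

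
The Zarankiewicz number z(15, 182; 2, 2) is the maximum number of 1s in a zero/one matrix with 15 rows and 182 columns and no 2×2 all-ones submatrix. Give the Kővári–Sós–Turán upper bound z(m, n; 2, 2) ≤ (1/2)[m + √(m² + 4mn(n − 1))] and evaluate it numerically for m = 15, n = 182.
z(15, 182; 2, 2) ≤ (1/2)[15 + √(15² + 4·15·182·181)] = (1/2)[15 + √1976745] = 710.4838

Kővári–Sós–Turán: let r_1, ..., r_15 be the row sums and z = Σ r_i the total number of 1s. Each pair of columns can share at most one row with both entries 1 (else a 2×2 all-ones block appears), so Σ_i C(r_i, 2) ≤ C(182, 2) = 16471. By convexity Σ_i C(r_i, 2) ≥ 15·C(z/15, 2) = z(z − 15)/(2·15), giving z² − 15z − 15·182·181 ≤ 0 and hence z ≤ (1/2)[15 + √(225 + 4·494130)] = (1/2)[15 + √1976745] ≈ (1/2)(15 + 1405.9676) = 710.4838.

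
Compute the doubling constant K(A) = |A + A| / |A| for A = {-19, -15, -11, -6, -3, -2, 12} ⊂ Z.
K = |A + A| / |A| = 24/7

Enumerate A + A = {a + b : a, b ∈ A}. With |A| = 7, there are |A|^2 = 49 ordered sum pairs; collecting distinct values, A + A = {-38, -34, -30, -26, -25, -22, -21, -18, -17, -14, -13, -12, -9, -8, -7, -6, -5, -4, -3, 1, 6, 9, 10, 24}, so |A + A| = 24. Thus K = 24/7. For comparison, the minimum possible |A + A| over all 7-element sets is 2·7 − 1 = 13 (so min K = 13/7), attained only by arithmetic progressions.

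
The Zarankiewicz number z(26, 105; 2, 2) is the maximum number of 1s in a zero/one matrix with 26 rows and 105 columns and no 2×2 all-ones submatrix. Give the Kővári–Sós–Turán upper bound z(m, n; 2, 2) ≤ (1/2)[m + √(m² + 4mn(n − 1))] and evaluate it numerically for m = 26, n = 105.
z(26, 105; 2, 2) ≤ (1/2)[26 + √(26² + 4·26·105·104)] = (1/2)[26 + √1136356] = 546

Kővári–Sós–Turán: let r_1, ..., r_26 be the row sums and z = Σ r_i the total number of 1s. Each pair of columns can share at most one row with both entries 1 (else a 2×2 all-ones block appears), so Σ_i C(r_i, 2) ≤ C(105, 2) = 5460. By convexity Σ_i C(r_i, 2) ≥ 26·C(z/26, 2) = z(z − 26)/(2·26), giving z² − 26z − 26·105·104 ≤ 0 and hence z ≤ (1/2)[26 + √(676 + 4·283920)] = (1/2)[26 + √1136356] ≈ (1/2)(26 + 1066) = 546.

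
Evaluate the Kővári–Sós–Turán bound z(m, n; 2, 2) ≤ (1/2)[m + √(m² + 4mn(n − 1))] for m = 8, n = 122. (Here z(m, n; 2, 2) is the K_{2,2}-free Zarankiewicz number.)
z(8, 122; 2, 2) ≤ (1/2)[8 + √(8² + 4·8·122·121)] = (1/2)[8 + √472448] = 347.6743

Kővári–Sós–Turán: let r_1, ..., r_8 be the row sums and z = Σ r_i the total number of 1s. Each pair of columns can share at most one row with both entries 1 (else a 2×2 all-ones block appears), so Σ_i C(r_i, 2) ≤ C(122, 2) = 7381. By convexity Σ_i C(r_i, 2) ≥ 8·C(z/8, 2) = z(z − 8)/(2·8), giving z² − 8z − 8·122·121 ≤ 0 and hence z ≤ (1/2)[8 + √(64 + 4·118096)] = (1/2)[8 + √472448] ≈ (1/2)(8 + 687.3485) = 347.6743.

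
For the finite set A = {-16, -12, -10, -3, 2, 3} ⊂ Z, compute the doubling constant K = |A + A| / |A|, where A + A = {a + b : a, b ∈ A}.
K = |A + A| / |A| = 20/6 = 10/3

Enumerate A + A = {a + b : a, b ∈ A}. With |A| = 6, there are |A|^2 = 36 ordered sum pairs; collecting distinct values, A + A = {-32, -28, -26, -24, -22, -20, -19, -15, -14, -13, -10, -9, -8, -7, -6, -1, 0, 4, 5, 6}, so |A + A| = 20. Thus K = 20/6 = 10/3. For comparison, the minimum possible |A + A| over all 6-element sets is 2·6 − 1 = 11 (so min K = 11/6), attained only by arithmetic progressions.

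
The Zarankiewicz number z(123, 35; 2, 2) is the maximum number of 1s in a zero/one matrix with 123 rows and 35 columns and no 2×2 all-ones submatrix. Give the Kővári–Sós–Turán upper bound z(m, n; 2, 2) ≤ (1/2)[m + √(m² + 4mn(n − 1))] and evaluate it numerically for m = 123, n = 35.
z(123, 35; 2, 2) ≤ (1/2)[123 + √(123² + 4·123·35·34)] = (1/2)[123 + √600609] = 448.9948

Kővári–Sós–Turán: let r_1, ..., r_123 be the row sums and z = Σ r_i the total number of 1s. Each pair of columns can share at most one row with both entries 1 (else a 2×2 all-ones block appears), so Σ_i C(r_i, 2) ≤ C(35, 2) = 595. By convexity Σ_i C(r_i, 2) ≥ 123·C(z/123, 2) = z(z − 123)/(2·123), giving z² − 123z − 123·35·34 ≤ 0 and hence z ≤ (1/2)[123 + √(15129 + 4·146370)] = (1/2)[123 + √600609] ≈ (1/2)(123 + 774.9897) = 448.9948.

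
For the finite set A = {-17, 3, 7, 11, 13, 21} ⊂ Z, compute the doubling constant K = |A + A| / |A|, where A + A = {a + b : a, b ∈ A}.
K = |A + A| / |A| = 19/6

Enumerate A + A = {a + b : a, b ∈ A}. With |A| = 6, there are |A|^2 = 36 ordered sum pairs; collecting distinct values, A + A = {-34, -14, -10, -6, -4, 4, 6, 10, 14, 16, 18, 20, 22, 24, 26, 28, 32, 34, 42}, so |A + A| = 19. Thus K = 19/6. For comparison, the minimum possible |A + A| over all 6-element sets is 2·6 − 1 = 11 (so min K = 11/6), attained only by arithmetic progressions.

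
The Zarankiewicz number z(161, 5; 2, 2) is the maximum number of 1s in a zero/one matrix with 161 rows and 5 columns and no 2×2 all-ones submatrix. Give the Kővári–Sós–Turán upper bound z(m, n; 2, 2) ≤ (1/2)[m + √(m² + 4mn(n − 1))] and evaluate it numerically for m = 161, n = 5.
z(161, 5; 2, 2) ≤ (1/2)[161 + √(161² + 4·161·5·4)] = (1/2)[161 + √38801] = 178.9898

Kővári–Sós–Turán: let r_1, ..., r_161 be the row sums and z = Σ r_i the total number of 1s. Each pair of columns can share at most one row with both entries 1 (else a 2×2 all-ones block appears), so Σ_i C(r_i, 2) ≤ C(5, 2) = 10. By convexity Σ_i C(r_i, 2) ≥ 161·C(z/161, 2) = z(z − 161)/(2·161), giving z² − 161z − 161·5·4 ≤ 0 and hence z ≤ (1/2)[161 + √(25921 + 4·3220)] = (1/2)[161 + √38801] ≈ (1/2)(161 + 196.9797) = 178.9898.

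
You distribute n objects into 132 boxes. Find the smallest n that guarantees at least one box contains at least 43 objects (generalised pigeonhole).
n = (43 − 1)·132 + 1 = 5545

By the generalised pigeonhole principle, to guarantee some box contains ≥ r objects we need more than (r − 1) · k objects total. Threshold: n = (r − 1) · k + 1. With r = 43 and k = 132: n = 42 · 132 + 1 = 5544 + 1 = 5545. For n = 5544 = 42 · 132, we can put exactly 42 objects in every box, avoiding 43 in any single one — so 5545 is tight.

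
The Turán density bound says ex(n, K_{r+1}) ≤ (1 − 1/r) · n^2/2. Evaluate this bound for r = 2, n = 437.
Turán density bound = (1/2) · 437^2/2 = 190969/4 ≈ 47742.25

Turán's theorem: ex(n, K_{r+1}) is achieved by the complete r-partite Turán graph T(n, r) with parts as balanced as possible, and is at most (1 − 1/r) · n^2/2. For r = 2, n = 437: the density bound is (1/2) · 190969/2 = 190969/4 ≈ 47742.25. The integer-valued extremum is e(T(437, 2)) = 47742, which is strictly less than the density bound 190969/4 since 2 ∤ 437 (the parts of T(437, 2) cannot all be equal).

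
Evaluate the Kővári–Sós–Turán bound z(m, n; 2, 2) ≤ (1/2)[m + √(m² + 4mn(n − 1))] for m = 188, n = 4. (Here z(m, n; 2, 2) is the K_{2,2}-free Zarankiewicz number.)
z(188, 4; 2, 2) ≤ (1/2)[188 + √(188² + 4·188·4·3)] = (1/2)[188 + √44368] = 199.3186

Kővári–Sós–Turán: let r_1, ..., r_188 be the row sums and z = Σ r_i the total number of 1s. Each pair of columns can share at most one row with both entries 1 (else a 2×2 all-ones block appears), so Σ_i C(r_i, 2) ≤ C(4, 2) = 6. By convexity Σ_i C(r_i, 2) ≥ 188·C(z/188, 2) = z(z − 188)/(2·188), giving z² − 188z − 188·4·3 ≤ 0 and hence z ≤ (1/2)[188 + √(35344 + 4·2256)] = (1/2)[188 + √44368] ≈ (1/2)(188 + 210.6371) = 199.3186.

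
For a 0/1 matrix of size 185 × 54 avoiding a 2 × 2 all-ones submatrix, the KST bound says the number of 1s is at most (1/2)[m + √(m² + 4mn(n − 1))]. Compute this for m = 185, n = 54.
z(185, 54; 2, 2) ≤ (1/2)[185 + √(185² + 4·185·54·53)] = (1/2)[185 + √2152105] = 826.0027

Kővári–Sós–Turán: let r_1, ..., r_185 be the row sums and z = Σ r_i the total number of 1s. Each pair of columns can share at most one row with both entries 1 (else a 2×2 all-ones block appears), so Σ_i C(r_i, 2) ≤ C(54, 2) = 1431. By convexity Σ_i C(r_i, 2) ≥ 185·C(z/185, 2) = z(z − 185)/(2·185), giving z² − 185z − 185·54·53 ≤ 0 and hence z ≤ (1/2)[185 + √(34225 + 4·529470)] = (1/2)[185 + √2152105] ≈ (1/2)(185 + 1467.0055) = 826.0027.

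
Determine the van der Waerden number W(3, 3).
W(3, 3) = 27

W(3, 3) = 27. The lower bound W(3, 3) > 26 comes from an explicit good 3-colouring of [1, 26]; the upper bound W(3, 3) ≤ 27 was verified by exhaustive search over 3-colourings of [1, 27].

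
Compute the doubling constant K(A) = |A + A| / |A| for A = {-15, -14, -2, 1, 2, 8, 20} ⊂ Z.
K = |A + A| / |A| = 26/7

Enumerate A + A = {a + b : a, b ∈ A}. With |A| = 7, there are |A|^2 = 49 ordered sum pairs; collecting distinct values, A + A = {-30, -29, -28, -17, -16, -14, -13, -12, -7, -6, -4, -1, 0, 2, 3, 4, 5, 6, 9, 10, 16, 18, 21, 22, 28, 40}, so |A + A| = 26. Thus K = 26/7. For comparison, the minimum possible |A + A| over all 7-element sets is 2·7 − 1 = 13 (so min K = 13/7), attained only by arithmetic progressions.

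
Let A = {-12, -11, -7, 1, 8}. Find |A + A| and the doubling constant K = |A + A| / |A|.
K = |A + A| / |A| = 15/5 = 3

Enumerate A + A = {a + b : a, b ∈ A}. With |A| = 5, there are |A|^2 = 25 ordered sum pairs; collecting distinct values, A + A = {-24, -23, -22, -19, -18, -14, -11, -10, -6, -4, -3, 1, 2, 9, 16}, so |A + A| = 15. Thus K = 15/5 = 3. For comparison, the minimum possible |A + A| over all 5-element sets is 2·5 − 1 = 9 (so min K = 9/5), attained only by arithmetic progressions.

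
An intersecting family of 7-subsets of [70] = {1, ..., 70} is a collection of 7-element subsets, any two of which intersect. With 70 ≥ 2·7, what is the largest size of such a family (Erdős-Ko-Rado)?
max |F| = C(69, 6) = 119877472

The Erdős-Ko-Rado theorem states: for n ≥ 2k, an intersecting family of k-subsets of an n-element set has size at most C(n − 1, k − 1), with equality for 'star' families {A ⊆ [n] : |A| = k, i ∈ A} (fix an element i). For n = 70, k = 7: C(69, 6) = 119877472.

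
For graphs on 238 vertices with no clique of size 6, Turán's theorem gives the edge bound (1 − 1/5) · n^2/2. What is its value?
Turán density bound = (4/5) · 238^2/2 = 113288/5 ≈ 22657.6

Turán's theorem: ex(n, K_{r+1}) is achieved by the complete r-partite Turán graph T(n, r) with parts as balanced as possible, and is at most (1 − 1/r) · n^2/2. For r = 5, n = 238: the density bound is (4/5) · 56644/2 = 113288/5 ≈ 22657.6. The integer-valued extremum is e(T(238, 5)) = 22657, which is strictly less than the density bound 113288/5 since 5 ∤ 238 (the parts of T(238, 5) cannot all be equal).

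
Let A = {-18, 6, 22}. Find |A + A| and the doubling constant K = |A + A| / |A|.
K = |A + A| / |A| = 6/3 = 2

Enumerate A + A = {a + b : a, b ∈ A}. With |A| = 3, there are |A|^2 = 9 ordered sum pairs; collecting distinct values, A + A = {-36, -12, 4, 12, 28, 44}, so |A + A| = 6. Thus K = 6/3 = 2. For comparison, the minimum possible |A + A| over all 3-element sets is 2·3 − 1 = 5 (so min K = 5/3), attained only by arithmetic progressions.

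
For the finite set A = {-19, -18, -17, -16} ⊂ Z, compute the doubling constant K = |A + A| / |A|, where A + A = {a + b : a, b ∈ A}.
K = |A + A| / |A| = 7/4

Enumerate A + A = {a + b : a, b ∈ A}. With |A| = 4, there are |A|^2 = 16 ordered sum pairs; collecting distinct values, A + A = {-38, -37, -36, -35, -34, -33, -32}, so |A + A| = 7. Thus K = 7/4. Here |A + A| = 2|A| − 1 = 7, the minimum possible — so K = 7/4 is minimal, which holds iff A is an arithmetic progression.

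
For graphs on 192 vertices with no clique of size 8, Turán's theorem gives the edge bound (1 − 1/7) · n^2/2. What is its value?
Turán density bound = (6/7) · 192^2/2 = 110592/7 ≈ 15798.8571

Turán's theorem: ex(n, K_{r+1}) is achieved by the complete r-partite Turán graph T(n, r) with parts as balanced as possible, and is at most (1 − 1/r) · n^2/2. For r = 7, n = 192: the density bound is (6/7) · 36864/2 = 110592/7 ≈ 15798.8571. The integer-valued extremum is e(T(192, 7)) = 15798, which is strictly less than the density bound 110592/7 since 7 ∤ 192 (the parts of T(192, 7) cannot all be equal).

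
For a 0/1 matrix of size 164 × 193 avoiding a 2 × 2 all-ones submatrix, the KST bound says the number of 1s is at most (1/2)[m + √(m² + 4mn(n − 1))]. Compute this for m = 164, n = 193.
z(164, 193; 2, 2) ≤ (1/2)[164 + √(164² + 4·164·193·192)] = (1/2)[164 + √24335632] = 2548.5579

Kővári–Sós–Turán: let r_1, ..., r_164 be the row sums and z = Σ r_i the total number of 1s. Each pair of columns can share at most one row with both entries 1 (else a 2×2 all-ones block appears), so Σ_i C(r_i, 2) ≤ C(193, 2) = 18528. By convexity Σ_i C(r_i, 2) ≥ 164·C(z/164, 2) = z(z − 164)/(2·164), giving z² − 164z − 164·193·192 ≤ 0 and hence z ≤ (1/2)[164 + √(26896 + 4·6077184)] = (1/2)[164 + √24335632] ≈ (1/2)(164 + 4933.1159) = 2548.5579.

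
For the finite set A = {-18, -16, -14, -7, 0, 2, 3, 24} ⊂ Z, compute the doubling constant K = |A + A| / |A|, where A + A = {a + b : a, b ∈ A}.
K = |A + A| / |A| = 31/8

Enumerate A + A = {a + b : a, b ∈ A}. With |A| = 8, there are |A|^2 = 64 ordered sum pairs; collecting distinct values, A + A = {-36, -34, -32, -30, -28, -25, -23, -21, -18, -16, -15, -14, -13, -12, -11, -7, -5, -4, 0, 2, 3, 4, 5, 6, 8, 10, 17, 24, 26, 27, 48}, so |A + A| = 31. Thus K = 31/8. For comparison, the minimum possible |A + A| over all 8-element sets is 2·8 − 1 = 15 (so min K = 15/8), attained only by arithmetic progressions.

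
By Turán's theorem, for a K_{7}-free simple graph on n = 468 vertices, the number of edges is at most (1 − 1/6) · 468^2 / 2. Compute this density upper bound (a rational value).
Turán density bound = (5/6) · 468^2/2 = 91260

Turán's theorem: ex(n, K_{r+1}) is achieved by the complete r-partite Turán graph T(n, r) with parts as balanced as possible, and is at most (1 − 1/r) · n^2/2. For r = 6, n = 468: the density bound is (5/6) · 219024/2 = 91260. Since 6 ∣ 468, the Turán graph T(468, 6) has parts of equal size 78, and its edge count e(T(468, 6)) = 91260 attains the density bound exactly.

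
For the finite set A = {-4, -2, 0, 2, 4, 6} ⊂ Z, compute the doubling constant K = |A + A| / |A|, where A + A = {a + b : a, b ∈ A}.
K = |A + A| / |A| = 11/6

Enumerate A + A = {a + b : a, b ∈ A}. With |A| = 6, there are |A|^2 = 36 ordered sum pairs; collecting distinct values, A + A = {-8, -6, -4, -2, 0, 2, 4, 6, 8, 10, 12}, so |A + A| = 11. Thus K = 11/6. Here |A + A| = 2|A| − 1 = 11, the minimum possible — so K = 11/6 is minimal, which holds iff A is an arithmetic progression.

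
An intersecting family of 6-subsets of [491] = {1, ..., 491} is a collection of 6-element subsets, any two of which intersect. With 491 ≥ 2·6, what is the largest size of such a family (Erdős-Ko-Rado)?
max |F| = C(490, 5) = 230626254348

The Erdős-Ko-Rado theorem states: for n ≥ 2k, an intersecting family of k-subsets of an n-element set has size at most C(n − 1, k − 1), with equality for 'star' families {A ⊆ [n] : |A| = k, i ∈ A} (fix an element i). For n = 491, k = 6: C(490, 5) = 230626254348.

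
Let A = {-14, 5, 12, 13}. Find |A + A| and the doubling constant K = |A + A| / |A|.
K = |A + A| / |A| = 10/4 = 5/2

Enumerate A + A = {a + b : a, b ∈ A}. With |A| = 4, there are |A|^2 = 16 ordered sum pairs; collecting distinct values, A + A = {-28, -9, -2, -1, 10, 17, 18, 24, 25, 26}, so |A + A| = 10. Thus K = 10/4 = 5/2. For comparison, the minimum possible |A + A| over all 4-element sets is 2·4 − 1 = 7 (so min K = 7/4), attained only by arithmetic progressions.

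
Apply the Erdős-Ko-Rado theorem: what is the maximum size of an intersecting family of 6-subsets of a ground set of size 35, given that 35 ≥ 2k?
max |F| = C(34, 5) = 278256

Erdős-Ko-Rado (1961): when n ≥ 2k, max |F| = C(n−1, k−1). The bound is attained by the star {A : i ∈ A} for any fixed i ∈ [n]. Here C(35−1, 6−1) = C(34, 5) = 278256.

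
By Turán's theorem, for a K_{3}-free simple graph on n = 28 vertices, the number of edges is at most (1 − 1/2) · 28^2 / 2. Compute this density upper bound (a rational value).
Turán density bound = (1/2) · 28^2/2 = 196

Turán's theorem: ex(n, K_{r+1}) is achieved by the complete r-partite Turán graph T(n, r) with parts as balanced as possible, and is at most (1 − 1/r) · n^2/2. For r = 2, n = 28: the density bound is (1/2) · 784/2 = 196. Since 2 ∣ 28, the Turán graph T(28, 2) has parts of equal size 14, and its edge count e(T(28, 2)) = 196 attains the density bound exactly.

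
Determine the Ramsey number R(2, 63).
R(2, 63) = 63

R(2, k) = k for all k ≥ 2: in a 2-colouring of K_k, either some edge is red (a red K_2) or all edges are blue (a blue K_k). And K_{62} coloured all-blue has no blue K_63, so R(2, 63) > 62. Hence R(2, 63) = 63.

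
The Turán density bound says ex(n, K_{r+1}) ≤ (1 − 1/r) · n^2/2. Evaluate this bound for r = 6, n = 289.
Turán density bound = (5/6) · 289^2/2 = 417605/12 ≈ 34800.4167

Turán's theorem: ex(n, K_{r+1}) is achieved by the complete r-partite Turán graph T(n, r) with parts as balanced as possible, and is at most (1 − 1/r) · n^2/2. For r = 6, n = 289: the density bound is (5/6) · 83521/2 = 417605/12 ≈ 34800.4167. The integer-valued extremum is e(T(289, 6)) = 34800, which is strictly less than the density bound 417605/12 since 6 ∤ 289 (the parts of T(289, 6) cannot all be equal).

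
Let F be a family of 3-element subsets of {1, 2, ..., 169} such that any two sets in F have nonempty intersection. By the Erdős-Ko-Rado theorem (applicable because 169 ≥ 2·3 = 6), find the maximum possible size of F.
max |F| = C(168, 2) = 14028

Erdős-Ko-Rado (1961): when n ≥ 2k, max |F| = C(n−1, k−1). The bound is attained by the star {A : i ∈ A} for any fixed i ∈ [n]. Here C(169−1, 3−1) = C(168, 2) = 14028.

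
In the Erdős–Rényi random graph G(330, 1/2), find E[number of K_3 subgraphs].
E[# K_3] = C(330, 3) · (1/2)^C(3, 2) = 5935160 / 2^3 = 741895

For each 3-subset S of vertices (there are C(330, 3) = 5935160 such S), let X_S = 1 if S induces a K_3 (all C(3, 2) = 3 edges present). Then P(X_S = 1) = (1/2)^3 = 1/8. By linearity of expectation, E[# K_3] = C(330, 3) · (1/2)^3 = 5935160 / 8 = 741895.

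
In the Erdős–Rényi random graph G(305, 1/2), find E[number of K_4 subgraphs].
E[# K_4] = C(305, 4) · (1/2)^C(4, 2) = 353518180 / 2^6 = 88379545/16 = 5523721.5625

For each 4-subset S of vertices (there are C(305, 4) = 353518180 such S), let X_S = 1 if S induces a K_4 (all C(4, 2) = 6 edges present). Then P(X_S = 1) = (1/2)^6 = 1/64. By linearity of expectation, E[# K_4] = C(305, 4) · (1/2)^6 = 353518180 / 64 = 88379545/16 = 5523721.5625.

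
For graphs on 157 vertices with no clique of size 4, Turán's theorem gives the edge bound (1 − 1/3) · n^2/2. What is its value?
Turán density bound = (2/3) · 157^2/2 = 24649/3 ≈ 8216.3333

Turán's theorem: ex(n, K_{r+1}) is achieved by the complete r-partite Turán graph T(n, r) with parts as balanced as possible, and is at most (1 − 1/r) · n^2/2. For r = 3, n = 157: the density bound is (2/3) · 24649/2 = 24649/3 ≈ 8216.3333. The integer-valued extremum is e(T(157, 3)) = 8216, which is strictly less than the density bound 24649/3 since 3 ∤ 157 (the parts of T(157, 3) cannot all be equal).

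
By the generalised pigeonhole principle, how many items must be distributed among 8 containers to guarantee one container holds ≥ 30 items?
n = (30 − 1)·8 + 1 = 233

By the generalised pigeonhole principle, to guarantee some box contains ≥ r objects we need more than (r − 1) · k objects total. Threshold: n = (r − 1) · k + 1. With r = 30 and k = 8: n = 29 · 8 + 1 = 232 + 1 = 233. For n = 232 = 29 · 8, we can put exactly 29 objects in every box, avoiding 30 in any single one — so 233 is tight.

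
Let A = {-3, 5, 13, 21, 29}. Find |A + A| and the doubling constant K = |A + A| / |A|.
K = |A + A| / |A| = 9/5

Enumerate A + A = {a + b : a, b ∈ A}. With |A| = 5, there are |A|^2 = 25 ordered sum pairs; collecting distinct values, A + A = {-6, 2, 10, 18, 26, 34, 42, 50, 58}, so |A + A| = 9. Thus K = 9/5. Here |A + A| = 2|A| − 1 = 9, the minimum possible — so K = 9/5 is minimal, which holds iff A is an arithmetic progression.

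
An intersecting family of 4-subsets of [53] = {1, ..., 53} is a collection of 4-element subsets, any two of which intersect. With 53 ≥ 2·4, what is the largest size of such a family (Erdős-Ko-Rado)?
max |F| = C(52, 3) = 22100

The Erdős-Ko-Rado theorem states: for n ≥ 2k, an intersecting family of k-subsets of an n-element set has size at most C(n − 1, k − 1), with equality for 'star' families {A ⊆ [n] : |A| = k, i ∈ A} (fix an element i). For n = 53, k = 4: C(52, 3) = 22100.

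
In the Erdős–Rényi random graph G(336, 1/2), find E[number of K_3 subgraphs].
E[# K_3] = C(336, 3) · (1/2)^C(3, 2) = 6265840 / 2^3 = 783230

For each 3-subset S of vertices (there are C(336, 3) = 6265840 such S), let X_S = 1 if S induces a K_3 (all C(3, 2) = 3 edges present). Then P(X_S = 1) = (1/2)^3 = 1/8. By linearity of expectation, E[# K_3] = C(336, 3) · (1/2)^3 = 6265840 / 8 = 783230.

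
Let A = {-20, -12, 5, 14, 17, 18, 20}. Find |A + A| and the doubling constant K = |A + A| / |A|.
K = |A + A| / |A| = 27/7

Enumerate A + A = {a + b : a, b ∈ A}. With |A| = 7, there are |A|^2 = 49 ordered sum pairs; collecting distinct values, A + A = {-40, -32, -24, -15, -7, -6, -3, -2, 0, 2, 5, 6, 8, 10, 19, 22, 23, 25, 28, 31, 32, 34, 35, 36, 37, 38, 40}, so |A + A| = 27. Thus K = 27/7. For comparison, the minimum possible |A + A| over all 7-element sets is 2·7 − 1 = 13 (so min K = 13/7), attained only by arithmetic progressions.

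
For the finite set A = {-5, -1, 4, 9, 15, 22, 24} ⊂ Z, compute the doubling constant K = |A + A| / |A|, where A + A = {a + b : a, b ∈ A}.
K = |A + A| / |A| = 26/7

Enumerate A + A = {a + b : a, b ∈ A}. With |A| = 7, there are |A|^2 = 49 ordered sum pairs; collecting distinct values, A + A = {-10, -6, -2, -1, 3, 4, 8, 10, 13, 14, 17, 18, 19, 21, 23, 24, 26, 28, 30, 31, 33, 37, 39, 44, 46, 48}, so |A + A| = 26. Thus K = 26/7. For comparison, the minimum possible |A + A| over all 7-element sets is 2·7 − 1 = 13 (so min K = 13/7), attained only by arithmetic progressions.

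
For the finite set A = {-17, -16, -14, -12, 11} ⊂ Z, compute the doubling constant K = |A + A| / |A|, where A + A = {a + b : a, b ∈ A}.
K = |A + A| / |A| = 14/5

Enumerate A + A = {a + b : a, b ∈ A}. With |A| = 5, there are |A|^2 = 25 ordered sum pairs; collecting distinct values, A + A = {-34, -33, -32, -31, -30, -29, -28, -26, -24, -6, -5, -3, -1, 22}, so |A + A| = 14. Thus K = 14/5. For comparison, the minimum possible |A + A| over all 5-element sets is 2·5 − 1 = 9 (so min K = 9/5), attained only by arithmetic progressions.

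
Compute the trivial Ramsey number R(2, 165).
R(2, 165) = 165

R(2, k) = k for all k ≥ 2: in a 2-colouring of K_k, either some edge is red (a red K_2) or all edges are blue (a blue K_k). And K_{164} coloured all-blue has no blue K_165, so R(2, 165) > 164. Hence R(2, 165) = 165.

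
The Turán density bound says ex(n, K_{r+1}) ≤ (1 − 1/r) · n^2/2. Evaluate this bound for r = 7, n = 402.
Turán density bound = (6/7) · 402^2/2 = 484812/7 ≈ 69258.8571

Turán's theorem: ex(n, K_{r+1}) is achieved by the complete r-partite Turán graph T(n, r) with parts as balanced as possible, and is at most (1 − 1/r) · n^2/2. For r = 7, n = 402: the density bound is (6/7) · 161604/2 = 484812/7 ≈ 69258.8571. The integer-valued extremum is e(T(402, 7)) = 69258, which is strictly less than the density bound 484812/7 since 7 ∤ 402 (the parts of T(402, 7) cannot all be equal).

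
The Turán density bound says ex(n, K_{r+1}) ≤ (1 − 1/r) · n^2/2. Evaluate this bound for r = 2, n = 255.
Turán density bound = (1/2) · 255^2/2 = 65025/4 ≈ 16256.25

Turán's theorem: ex(n, K_{r+1}) is achieved by the complete r-partite Turán graph T(n, r) with parts as balanced as possible, and is at most (1 − 1/r) · n^2/2. For r = 2, n = 255: the density bound is (1/2) · 65025/2 = 65025/4 ≈ 16256.25. The integer-valued extremum is e(T(255, 2)) = 16256, which is strictly less than the density bound 65025/4 since 2 ∤ 255 (the parts of T(255, 2) cannot all be equal).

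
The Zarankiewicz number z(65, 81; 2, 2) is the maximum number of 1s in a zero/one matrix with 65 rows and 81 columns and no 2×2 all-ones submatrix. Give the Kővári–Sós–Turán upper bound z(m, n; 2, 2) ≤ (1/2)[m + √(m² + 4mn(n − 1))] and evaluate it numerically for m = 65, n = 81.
z(65, 81; 2, 2) ≤ (1/2)[65 + √(65² + 4·65·81·80)] = (1/2)[65 + √1689025] = 682.3125

Kővári–Sós–Turán: let r_1, ..., r_65 be the row sums and z = Σ r_i the total number of 1s. Each pair of columns can share at most one row with both entries 1 (else a 2×2 all-ones block appears), so Σ_i C(r_i, 2) ≤ C(81, 2) = 3240. By convexity Σ_i C(r_i, 2) ≥ 65·C(z/65, 2) = z(z − 65)/(2·65), giving z² − 65z − 65·81·80 ≤ 0 and hence z ≤ (1/2)[65 + √(4225 + 4·421200)] = (1/2)[65 + √1689025] ≈ (1/2)(65 + 1299.6249) = 682.3125.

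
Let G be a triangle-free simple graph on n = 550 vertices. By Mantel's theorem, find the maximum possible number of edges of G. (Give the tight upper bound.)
ex(550, K_3) = ⌊550^2/4⌋ = 75625

Mantel (1907): a triangle-free graph on n vertices has at most ⌊n^2/4⌋ edges, with equality for the complete bipartite graph K_{⌊n/2⌋, ⌈n/2⌉}. For n = 550: ⌊550^2/4⌋ = ⌊302500/4⌋ = 75625. The extremal graph is K_{275, 275}, which has 275·275 = 75625 edges.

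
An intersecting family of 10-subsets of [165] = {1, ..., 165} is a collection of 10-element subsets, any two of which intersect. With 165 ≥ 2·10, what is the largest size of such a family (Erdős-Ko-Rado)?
max |F| = C(164, 9) = 189150613762032

The Erdős-Ko-Rado theorem states: for n ≥ 2k, an intersecting family of k-subsets of an n-element set has size at most C(n − 1, k − 1), with equality for 'star' families {A ⊆ [n] : |A| = k, i ∈ A} (fix an element i). For n = 165, k = 10: C(164, 9) = 189150613762032.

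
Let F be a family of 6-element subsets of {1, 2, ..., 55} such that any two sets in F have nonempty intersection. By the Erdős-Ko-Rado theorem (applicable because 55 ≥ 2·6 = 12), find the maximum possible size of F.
max |F| = C(54, 5) = 3162510

The Erdős-Ko-Rado theorem states: for n ≥ 2k, an intersecting family of k-subsets of an n-element set has size at most C(n − 1, k − 1), with equality for 'star' families {A ⊆ [n] : |A| = k, i ∈ A} (fix an element i). For n = 55, k = 6: C(54, 5) = 3162510.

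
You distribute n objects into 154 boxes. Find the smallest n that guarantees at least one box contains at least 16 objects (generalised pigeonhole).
n = (16 − 1)·154 + 1 = 2311

By the generalised pigeonhole principle, to guarantee some box contains ≥ r objects we need more than (r − 1) · k objects total. Threshold: n = (r − 1) · k + 1. With r = 16 and k = 154: n = 15 · 154 + 1 = 2310 + 1 = 2311. For n = 2310 = 15 · 154, we can put exactly 15 objects in every box, avoiding 16 in any single one — so 2311 is tight.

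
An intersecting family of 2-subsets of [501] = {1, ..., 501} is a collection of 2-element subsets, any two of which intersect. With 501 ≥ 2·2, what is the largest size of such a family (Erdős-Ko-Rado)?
max |F| = C(500, 1) = 500

The Erdős-Ko-Rado theorem states: for n ≥ 2k, an intersecting family of k-subsets of an n-element set has size at most C(n − 1, k − 1), with equality for 'star' families {A ⊆ [n] : |A| = k, i ∈ A} (fix an element i). For n = 501, k = 2: C(500, 1) = 500.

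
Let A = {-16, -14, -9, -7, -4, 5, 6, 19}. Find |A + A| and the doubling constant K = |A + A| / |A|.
K = |A + A| / |A| = 30/8 = 15/4

Enumerate A + A = {a + b : a, b ∈ A}. With |A| = 8, there are |A|^2 = 64 ordered sum pairs; collecting distinct values, A + A = {-32, -30, -28, -25, -23, -21, -20, -18, -16, -14, -13, -11, -10, -9, -8, -4, -3, -2, -1, 1, 2, 3, 5, 10, 11, 12, 15, 24, 25, 38}, so |A + A| = 30. Thus K = 30/8 = 15/4. For comparison, the minimum possible |A + A| over all 8-element sets is 2·8 − 1 = 15 (so min K = 15/8), attained only by arithmetic progressions.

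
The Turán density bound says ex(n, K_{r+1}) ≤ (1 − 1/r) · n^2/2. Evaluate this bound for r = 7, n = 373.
Turán density bound = (6/7) · 373^2/2 = 417387/7 ≈ 59626.7143

Turán's theorem: ex(n, K_{r+1}) is achieved by the complete r-partite Turán graph T(n, r) with parts as balanced as possible, and is at most (1 − 1/r) · n^2/2. For r = 7, n = 373: the density bound is (6/7) · 139129/2 = 417387/7 ≈ 59626.7143. The integer-valued extremum is e(T(373, 7)) = 59626, which is strictly less than the density bound 417387/7 since 7 ∤ 373 (the parts of T(373, 7) cannot all be equal).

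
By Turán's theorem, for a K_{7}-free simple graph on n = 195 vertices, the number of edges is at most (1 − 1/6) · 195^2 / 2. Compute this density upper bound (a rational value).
Turán density bound = (5/6) · 195^2/2 = 63375/4 ≈ 15843.75

Turán's theorem: ex(n, K_{r+1}) is achieved by the complete r-partite Turán graph T(n, r) with parts as balanced as possible, and is at most (1 − 1/r) · n^2/2. For r = 6, n = 195: the density bound is (5/6) · 38025/2 = 63375/4 ≈ 15843.75. The integer-valued extremum is e(T(195, 6)) = 15843, which is strictly less than the density bound 63375/4 since 6 ∤ 195 (the parts of T(195, 6) cannot all be equal).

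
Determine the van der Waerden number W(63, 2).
W(63, 2) = 63 + 1 = 64

A 2-term AP is any pair of integers, so a monochromatic 2-AP exists iff some colour is used at least twice. With 63 colours, the colouring i ↦ i on {1, ..., 63} uses each colour once, avoiding any monochromatic pair, so W(63, 2) > 63. For {1, ..., 64}, pigeonhole forces two integers of the same colour, which form a monochromatic 2-AP. Hence W(63, 2) = 64.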